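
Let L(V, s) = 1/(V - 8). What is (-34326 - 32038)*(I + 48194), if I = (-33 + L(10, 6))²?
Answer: -3268443591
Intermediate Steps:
L(V, s) = 1/(-8 + V)
I = 4225/4 (I = (-33 + 1/(-8 + 10))² = (-33 + 1/2)² = (-33 + ½)² = (-65/2)² = 4225/4 ≈ 1056.3)
(-34326 - 32038)*(I + 48194) = (-34326 - 32038)*(4225/4 + 48194) = -66364*197001/4 = -3268443591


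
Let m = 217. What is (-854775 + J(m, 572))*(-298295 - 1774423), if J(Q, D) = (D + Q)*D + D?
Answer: 835087718610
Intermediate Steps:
J(Q, D) = D + D*(D + Q) (J(Q, D) = D*(D + Q) + D = D + D*(D + Q))
(-854775 + J(m, 572))*(-298295 - 1774423) = (-854775 + 572*(1 + 572 + 217))*(-298295 - 1774423) = (-854775 + 572*790)*(-2072718) = (-854775 + 451880)*(-2072718) = -402895*(-2072718) = 835087718610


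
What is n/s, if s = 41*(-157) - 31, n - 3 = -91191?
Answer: 7599/539 ≈ 14.098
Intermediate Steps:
n = -91188 (n = 3 - 91191 = -91188)
s = -6468 (s = -6437 - 31 = -6468)
n/s = -91188/(-6468) = -91188*(-1/6468) = 7599/539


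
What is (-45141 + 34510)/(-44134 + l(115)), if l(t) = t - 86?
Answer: 10631/44105 ≈ 0.24104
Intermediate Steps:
l(t) = -86 + t
(-45141 + 34510)/(-44134 + l(115)) = (-45141 + 34510)/(-44134 + (-86 + 115)) = -10631/(-44134 + 29) = -10631/(-44105) = -10631*(-1/44105) = 10631/44105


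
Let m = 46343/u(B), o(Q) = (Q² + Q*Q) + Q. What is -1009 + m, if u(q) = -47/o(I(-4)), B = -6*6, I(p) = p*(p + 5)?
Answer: -1345027/47 ≈ -28618.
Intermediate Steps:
I(p) = p*(5 + p)
B = -36
o(Q) = Q + 2*Q² (o(Q) = (Q² + Q²) + Q = 2*Q² + Q = Q + 2*Q²)
u(q) = -47/28 (u(q) = -47*(-1/(4*(1 + 2*(-4*(5 - 4)))*(5 - 4))) = -47*(-1/(4*(1 + 2*(-4*1)))) = -47*(-1/(4*(1 + 2*(-4)))) = -47*(-1/(4*(1 - 8))) = -47/((-4*(-7))) = -47/28)
m = -1297604/47 (m = 46343/(-47/28) = 46343*(-28/47) = -1297604/47 ≈ -27609.)
-1009 + m = -1009 - 1297604/47 = -1345027/47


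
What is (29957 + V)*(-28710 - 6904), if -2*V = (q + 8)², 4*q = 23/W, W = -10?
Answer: -1705451019137/1600 ≈ -1.0659e+9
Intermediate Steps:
q = -23/40 (q = (23/(-10))/4 = (23*(-⅒))/4 = (¼)*(-23/10) = -23/40 ≈ -0.57500)
V = -88209/3200 (V = -(-23/40 + 8)²/2 = -(297/40)²/2 = -½*88209/1600 = -88209/3200 ≈ -27.565)
(29957 + V)*(-28710 - 6904) = (29957 - 88209/3200)*(-28710 - 6904) = (95774191/3200)*(-35614) = -1705451019137/1600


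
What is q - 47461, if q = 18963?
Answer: -28498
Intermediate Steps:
q - 47461 = 18963 - 47461 = -28498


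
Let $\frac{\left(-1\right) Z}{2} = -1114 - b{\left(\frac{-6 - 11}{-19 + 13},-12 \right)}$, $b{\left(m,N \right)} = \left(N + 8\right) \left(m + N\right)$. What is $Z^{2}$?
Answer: $\frac{47665216}{9} \approx 5.2961 \cdot 10^{6}$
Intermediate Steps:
$b{\left(m,N \right)} = \left(8 + N\right) \left(N + m\right)$
$Z = \frac{6904}{3}$ ($Z = - 2 \left(-1114 - \left(\left(-12\right)^{2} + 8 \left(-12\right) + 8 \frac{-6 - 11}{-19 + 13} - 12 \frac{-6 - 11}{-19 + 13}\right)\right) = - 2 \left(-1114 - \left(144 - 96 + 8 \left(- \frac{17}{-6}\right) - 12 \left(- \frac{17}{-6}\right)\right)\right) = - 2 \left(-1114 - \left(144 - 96 + 8 \left(\left(-17\right) \left(- \frac{1}{6}\right)\right) - 12 \left(\left(-17\right) \left(- \frac{1}{6}\right)\right)\right)\right) = - 2 \left(-1114 - \left(144 - 96 + 8 \cdot \frac{17}{6} - 34\right)\right) = - 2 \left(-1114 - \left(144 - 96 + \frac{68}{3} - 34\right)\right) = - 2 \left(-1114 - \frac{110}{3}\right) = \left(-2\right) \left(- \frac{3452}{3}\right) = \frac{6904}{3} \approx 2301.3$)
$Z^{2} = \left(\frac{6904}{3}\right)^{2} = \frac{47665216}{9}$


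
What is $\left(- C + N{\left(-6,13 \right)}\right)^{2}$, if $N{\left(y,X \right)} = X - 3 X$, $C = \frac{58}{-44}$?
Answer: $\frac{294849}{484} \approx 609.19$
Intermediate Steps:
$C = - \frac{29}{22}$ ($C = 58 \left(- \frac{1}{44}\right) = - \frac{29}{22} \approx -1.3182$)
$N{\left(y,X \right)} = - 2 X$
$\left(- C + N{\left(-6,13 \right)}\right)^{2} = \left(\left(-1\right) \left(- \frac{29}{22}\right) - 26\right)^{2} = \left(\frac{29}{22} - 26\right)^{2} = \left(- \frac{543}{22}\right)^{2} = \frac{294849}{484}$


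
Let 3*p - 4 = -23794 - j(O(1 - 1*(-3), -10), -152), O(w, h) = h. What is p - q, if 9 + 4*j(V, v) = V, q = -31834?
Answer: 286867/12 ≈ 23906.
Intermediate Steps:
j(V, v) = -9/4 + V/4
p = -95141/12 (p = 4/3 + (-23794 - (-9/4 + (¼)*(-10)))/3 = 4/3 + (-23794 - (-9/4 - 5/2))/3 = 4/3 + (-23794 - 1*(-19/4))/3 = 4/3 + (-23794 + 19/4)/3 = 4/3 + (⅓)*(-95157/4) = 4/3 - 31719/4 = -95141/12 ≈ -7928.4)
p - q = -95141/12 - 1*(-31834) = -95141/12 + 31834 = 286867/12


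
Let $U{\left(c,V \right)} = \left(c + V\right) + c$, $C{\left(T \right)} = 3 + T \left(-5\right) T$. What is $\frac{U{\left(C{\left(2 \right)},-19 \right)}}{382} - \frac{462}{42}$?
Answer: $- \frac{4255}{382} \approx -11.139$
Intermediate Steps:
$C{\left(T \right)} = 3 - 5 T^{2}$ ($C{\left(T \right)} = 3 + - 5 T T = 3 - 5 T^{2}$)
$U{\left(c,V \right)} = V + 2 c$ ($U{\left(c,V \right)} = \left(V + c\right) + c = V + 2 c$)
$\frac{U{\left(C{\left(2 \right)},-19 \right)}}{382} - \frac{462}{42} = \frac{-19 + 2 \left(3 - 5 \cdot 2^{2}\right)}{382} - \frac{462}{42} = \left(-19 + 2 \left(3 - 20\right)\right) \frac{1}{382} - 11 = \left(-19 + 2 \left(-17\right)\right) \frac{1}{382} - 11 = \left(-19 - 34\right) \frac{1}{382} - 11 = \left(-53\right) \frac{1}{382} - 11 = - \frac{53}{382} - 11 = - \frac{4255}{382}$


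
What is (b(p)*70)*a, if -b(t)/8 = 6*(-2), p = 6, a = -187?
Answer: -1256640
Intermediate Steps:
b(t) = 96 (b(t) = -48*(-2) = -8*(-12) = 96)
(b(p)*70)*a = (96*70)*(-187) = 6720*(-187) = -1256640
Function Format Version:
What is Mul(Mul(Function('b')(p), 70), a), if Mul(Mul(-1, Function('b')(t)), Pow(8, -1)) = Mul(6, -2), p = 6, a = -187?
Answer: -1256640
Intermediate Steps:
Function('b')(t) = 96 (Function('b')(t) = Mul(-8, Mul(6, -2)) = Mul(-8, -12) = 96)
Mul(Mul(Function('b')(p), 70), a) = Mul(Mul(96, 70), -187) = Mul(6720, -187) = -1256640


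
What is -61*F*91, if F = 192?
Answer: -1065792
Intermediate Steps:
-61*F*91 = -61*192*91 = -11712*91 = -1065792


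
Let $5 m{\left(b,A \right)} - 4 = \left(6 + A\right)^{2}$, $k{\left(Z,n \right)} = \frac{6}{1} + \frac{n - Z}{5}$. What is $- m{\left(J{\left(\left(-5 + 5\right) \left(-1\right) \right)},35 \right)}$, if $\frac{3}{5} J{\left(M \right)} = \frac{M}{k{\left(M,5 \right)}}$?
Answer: $-337$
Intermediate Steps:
$k{\left(Z,n \right)} = 6 - \frac{Z}{5} + \frac{n}{5}$ ($k{\left(Z,n \right)} = 6 \cdot 1 + \left(n - Z\right) \frac{1}{5} = 6 - \left(- \frac{n}{5} + \frac{Z}{5}\right) = 6 - \frac{Z}{5} + \frac{n}{5}$)
$J{\left(M \right)} = \frac{5 M}{3 \left(7 - \frac{M}{5}\right)}$ ($J{\left(M \right)} = \frac{5 \frac{M}{6 - \frac{M}{5} + \frac{1}{5} \cdot 5}}{3} = \frac{5 \frac{M}{6 - \frac{M}{5} + 1}}{3} = \frac{5 \frac{M}{7 - \frac{M}{5}}}{3} = \frac{5 M}{3 \left(7 - \frac{M}{5}\right)}$)
$m{\left(b,A \right)} = \frac{4}{5} + \frac{\left(6 + A\right)^{2}}{5}$
$- m{\left(J{\left(\left(-5 + 5\right) \left(-1\right) \right)},35 \right)} = - (\frac{4}{5} + \frac{\left(6 + 35\right)^{2}}{5}) = - (\frac{4}{5} + \frac{41^{2}}{5}) = - (\frac{4}{5} + \frac{1}{5} \cdot 1681) = - (\frac{4}{5} + \frac{1681}{5}) = \left(-1\right) 337 = -337$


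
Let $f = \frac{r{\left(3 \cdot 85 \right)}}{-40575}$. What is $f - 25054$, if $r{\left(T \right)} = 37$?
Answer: $- \frac{1016566087}{40575} \approx -25054.0$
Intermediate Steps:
$f = - \frac{37}{40575}$ ($f = \frac{37}{-40575} = 37 \left(- \frac{1}{40575}\right) = - \frac{37}{40575} \approx -0.00091189$)
$f - 25054 = - \frac{37}{40575} - 25054 = - \frac{1016566087}{40575}$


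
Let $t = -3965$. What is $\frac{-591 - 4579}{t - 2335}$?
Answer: $\frac{517}{630} \approx 0.82063$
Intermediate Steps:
$\frac{-591 - 4579}{t - 2335} = \frac{-591 - 4579}{-3965 - 2335} = - \frac{5170}{-6300} = \left(-5170\right) \left(- \frac{1}{6300}\right) = \frac{517}{630}$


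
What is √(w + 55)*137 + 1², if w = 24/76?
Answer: 1 + 137*√19969/19 ≈ 1019.9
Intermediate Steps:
w = 6/19 (w = 24*(1/76) = 6/19 ≈ 0.31579)
√(w + 55)*137 + 1² = √(6/19 + 55)*137 + 1² = √(1051/19)*137 + 1 = (√19969/19)*137 + 1 = 137*√19969/19 + 1 = 1 + 137*√19969/19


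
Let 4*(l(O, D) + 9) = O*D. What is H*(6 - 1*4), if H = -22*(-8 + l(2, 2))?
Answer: 704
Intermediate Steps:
l(O, D) = -9 + D*O/4 (l(O, D) = -9 + (O*D)/4 = -9 + (D*O)/4 = -9 + D*O/4)
H = 352 (H = -22*(-8 + (-9 + (¼)*2*2)) = -22*(-8 + (-9 + 1)) = -22*(-8 - 8) = -22*(-16) = 352)
H*(6 - 1*4) = 352*(6 - 1*4) = 352*(6 - 4) = 352*2 = 704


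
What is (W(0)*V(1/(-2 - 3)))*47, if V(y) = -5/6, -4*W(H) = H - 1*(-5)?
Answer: 1175/24 ≈ 48.958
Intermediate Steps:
W(H) = -5/4 - H/4 (W(H) = -(H - 1*(-5))/4 = -(H + 5)/4 = -(5 + H)/4 = -5/4 - H/4)
V(y) = -5/6 (V(y) = -5*1/6 = -5/6)
(W(0)*V(1/(-2 - 3)))*47 = ((-5/4 - 1/4*0)*(-5/6))*47 = ((-5/4 + 0)*(-5/6))*47 = -5/4*(-5/6)*47 = (25/24)*47 = 1175/24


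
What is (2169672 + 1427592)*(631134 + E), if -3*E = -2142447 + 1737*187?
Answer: 4449851540640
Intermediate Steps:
E = 605876 (E = -(-2142447 + 1737*187)/3 = -(-2142447 + 324819)/3 = -⅓*(-1817628) = 605876)
(2169672 + 1427592)*(631134 + E) = (2169672 + 1427592)*(631134 + 605876) = 3597264*1237010 = 4449851540640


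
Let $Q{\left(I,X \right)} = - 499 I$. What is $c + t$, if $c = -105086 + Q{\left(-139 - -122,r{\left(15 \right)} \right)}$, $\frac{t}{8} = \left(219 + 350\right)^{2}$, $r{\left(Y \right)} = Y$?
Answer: $2493485$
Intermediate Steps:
$t = 2590088$ ($t = 8 \left(219 + 350\right)^{2} = 8 \cdot 569^{2} = 8 \cdot 323761 = 2590088$)
$c = -96603$ ($c = -105086 - 499 \left(-139 - -122\right) = -105086 - 499 \left(-139 + 122\right) = -105086 - -8483 = -105086 + 8483 = -96603$)
$c + t = -96603 + 2590088 = 2493485$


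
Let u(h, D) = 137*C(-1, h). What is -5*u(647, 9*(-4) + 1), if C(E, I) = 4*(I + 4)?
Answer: -1783740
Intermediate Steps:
C(E, I) = 16 + 4*I (C(E, I) = 4*(4 + I) = 16 + 4*I)
u(h, D) = 2192 + 548*h (u(h, D) = 137*(16 + 4*h) = 2192 + 548*h)
-5*u(647, 9*(-4) + 1) = -5*(2192 + 548*647) = -5*(2192 + 354556) = -5*356748 = -1783740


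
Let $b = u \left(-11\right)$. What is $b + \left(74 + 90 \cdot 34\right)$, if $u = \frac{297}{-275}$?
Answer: $\frac{78647}{25} \approx 3145.9$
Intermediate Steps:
$u = - \frac{27}{25}$ ($u = 297 \left(- \frac{1}{275}\right) = - \frac{27}{25} \approx -1.08$)
$b = \frac{297}{25}$ ($b = \left(- \frac{27}{25}\right) \left(-11\right) = \frac{297}{25} \approx 11.88$)
$b + \left(74 + 90 \cdot 34\right) = \frac{297}{25} + \left(74 + 90 \cdot 34\right) = \frac{297}{25} + \left(74 + 3060\right) = \frac{297}{25} + 3134 = \frac{78647}{25}$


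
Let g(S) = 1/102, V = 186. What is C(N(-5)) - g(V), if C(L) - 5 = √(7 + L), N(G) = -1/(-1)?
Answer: 509/102 + 2*√2 ≈ 7.8186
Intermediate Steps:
N(G) = 1 (N(G) = -1*(-1) = 1)
g(S) = 1/102
C(L) = 5 + √(7 + L)
C(N(-5)) - g(V) = (5 + √(7 + 1)) - 1*1/102 = (5 + √8) - 1/102 = (5 + 2*√2) - 1/102 = 509/102 + 2*√2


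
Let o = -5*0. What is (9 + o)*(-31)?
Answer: -279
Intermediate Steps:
o = 0
(9 + o)*(-31) = (9 + 0)*(-31) = 9*(-31) = -279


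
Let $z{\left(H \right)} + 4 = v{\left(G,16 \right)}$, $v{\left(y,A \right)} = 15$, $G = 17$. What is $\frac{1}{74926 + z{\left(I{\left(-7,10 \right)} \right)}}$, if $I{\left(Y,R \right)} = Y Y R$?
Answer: $\frac{1}{74937} \approx 1.3345 \cdot 10^{-5}$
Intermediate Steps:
$I{\left(Y,R \right)} = R Y^{2}$ ($I{\left(Y,R \right)} = Y^{2} R = R Y^{2}$)
$z{\left(H \right)} = 11$ ($z{\left(H \right)} = -4 + 15 = 11$)
$\frac{1}{74926 + z{\left(I{\left(-7,10 \right)} \right)}} = \frac{1}{74926 + 11} = \frac{1}{74937}$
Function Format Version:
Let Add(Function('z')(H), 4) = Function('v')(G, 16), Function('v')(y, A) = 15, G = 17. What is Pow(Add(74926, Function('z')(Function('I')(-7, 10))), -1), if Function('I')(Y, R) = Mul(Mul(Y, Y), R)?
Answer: Rational(1, 74937) ≈ 1.3345e-5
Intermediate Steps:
Function('I')(Y, R) = Mul(R, Pow(Y, 2)) (Function('I')(Y, R) = Mul(Pow(Y, 2), R) = Mul(R, Pow(Y, 2)))
Function('z')(H) = 11 (Function('z')(H) = Add(-4, 15) = 11)
Pow(Add(74926, Function('z')(Function('I')(-7, 10))), -1) = Pow(Add(74926, 11), -1) = Pow(74937, -1) = Rational(1, 74937)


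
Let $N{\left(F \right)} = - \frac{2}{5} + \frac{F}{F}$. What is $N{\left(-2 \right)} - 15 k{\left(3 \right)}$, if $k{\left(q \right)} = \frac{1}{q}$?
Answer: $- \frac{22}{5} \approx -4.4$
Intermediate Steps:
$N{\left(F \right)} = \frac{3}{5}$ ($N{\left(F \right)} = \left(-2\right) \frac{1}{5} + 1 = - \frac{2}{5} + 1 = \frac{3}{5}$)
$N{\left(-2 \right)} - 15 k{\left(3 \right)} = \frac{3}{5} - \frac{15}{3} = \frac{3}{5} - 5 = - \frac{22}{5}$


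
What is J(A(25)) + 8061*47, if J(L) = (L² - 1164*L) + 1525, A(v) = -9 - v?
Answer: 421124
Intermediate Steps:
J(L) = 1525 + L² - 1164*L
J(A(25)) + 8061*47 = (1525 + (-9 - 1*25)² - 1164*(-9 - 1*25)) + 8061*47 = (1525 + (-9 - 25)² - 1164*(-9 - 25)) + 378867 = (1525 + (-34)² - 1164*(-34)) + 378867 = (1525 + 1156 + 39576) + 378867 = 42257 + 378867 = 421124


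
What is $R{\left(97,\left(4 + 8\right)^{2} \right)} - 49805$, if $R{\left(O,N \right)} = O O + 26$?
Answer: $-40370$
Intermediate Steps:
$R{\left(O,N \right)} = 26 + O^{2}$ ($R{\left(O,N \right)} = O^{2} + 26 = 26 + O^{2}$)
$R{\left(97,\left(4 + 8\right)^{2} \right)} - 49805 = \left(26 + 97^{2}\right) - 49805 = \left(26 + 9409\right) - 49805 = 9435 - 49805 = -40370$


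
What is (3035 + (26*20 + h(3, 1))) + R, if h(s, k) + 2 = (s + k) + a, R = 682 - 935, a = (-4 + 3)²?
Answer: 3305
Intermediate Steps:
a = 1 (a = (-1)² = 1)
R = -253
h(s, k) = -1 + k + s (h(s, k) = -2 + ((s + k) + 1) = -2 + ((k + s) + 1) = -2 + (1 + k + s) = -1 + k + s)
(3035 + (26*20 + h(3, 1))) + R = (3035 + (26*20 + (-1 + 1 + 3))) - 253 = (3035 + (520 + 3)) - 253 = (3035 + 523) - 253 = 3558 - 253 = 3305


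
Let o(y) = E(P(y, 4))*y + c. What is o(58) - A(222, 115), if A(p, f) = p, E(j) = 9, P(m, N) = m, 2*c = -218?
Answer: 191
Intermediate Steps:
c = -109 (c = (1/2)*(-218) = -109)
o(y) = -109 + 9*y (o(y) = 9*y - 109 = -109 + 9*y)
o(58) - A(222, 115) = (-109 + 9*58) - 1*222 = (-109 + 522) - 222 = 413 - 222 = 191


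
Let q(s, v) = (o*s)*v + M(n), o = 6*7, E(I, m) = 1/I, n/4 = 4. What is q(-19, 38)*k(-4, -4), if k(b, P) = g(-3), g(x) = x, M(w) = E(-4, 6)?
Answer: 363891/4 ≈ 90973.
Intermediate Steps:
n = 16 (n = 4*4 = 16)
M(w) = -1/4 (M(w) = 1/(-4) = -1/4)
o = 42
k(b, P) = -3
q(s, v) = -1/4 + 42*s*v (q(s, v) = (42*s)*v - 1/4 = 42*s*v - 1/4 = -1/4 + 42*s*v)
q(-19, 38)*k(-4, -4) = (-1/4 + 42*(-19)*38)*(-3) = (-1/4 - 30324)*(-3) = -121297/4*(-3) = 363891/4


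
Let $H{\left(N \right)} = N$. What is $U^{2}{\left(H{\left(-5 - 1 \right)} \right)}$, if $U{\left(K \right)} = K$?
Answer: $36$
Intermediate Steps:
$U^{2}{\left(H{\left(-5 - 1 \right)} \right)} = \left(-5 - 1\right)^{2} = \left(-6\right)^{2} = 36$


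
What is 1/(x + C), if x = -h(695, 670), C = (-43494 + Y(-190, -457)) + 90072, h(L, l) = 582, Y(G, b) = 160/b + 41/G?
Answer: 86830/3993783543 ≈ 2.1741e-5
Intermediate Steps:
Y(G, b) = 41/G + 160/b
C = 4044318603/86830 (C = (-43494 + (41/(-190) + 160/(-457))) + 90072 = (-43494 + (41*(-1/190) + 160*(-1/457))) + 90072 = (-43494 + (-41/190 - 160/457)) + 90072 = (-43494 - 49137/86830) + 90072 = -3776633157/86830 + 90072 = 4044318603/86830 ≈ 46577.)
x = -582 (x = -1*582 = -582)
1/(x + C) = 1/(-582 + 4044318603/86830) = 1/(3993783543/86830) = 86830/3993783543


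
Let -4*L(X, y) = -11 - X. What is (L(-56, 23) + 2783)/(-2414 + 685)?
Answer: -11087/6916 ≈ -1.6031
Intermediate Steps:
L(X, y) = 11/4 + X/4 (L(X, y) = -(-11 - X)/4 = 11/4 + X/4)
(L(-56, 23) + 2783)/(-2414 + 685) = ((11/4 + (¼)*(-56)) + 2783)/(-2414 + 685) = ((11/4 - 14) + 2783)/(-1729) = (-45/4 + 2783)*(-1/1729) = (11087/4)*(-1/1729) = -11087/6916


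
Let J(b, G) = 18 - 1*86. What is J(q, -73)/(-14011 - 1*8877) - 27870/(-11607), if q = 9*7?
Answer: 53223153/22138418 ≈ 2.4041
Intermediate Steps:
q = 63
J(b, G) = -68 (J(b, G) = 18 - 86 = -68)
J(q, -73)/(-14011 - 1*8877) - 27870/(-11607) = -68/(-14011 - 1*8877) - 27870/(-11607) = -68/(-14011 - 8877) - 27870*(-1/11607) = -68/(-22888) + 9290/3869 = -68*(-1/22888) + 9290/3869 = 17/5722 + 9290/3869 = 53223153/22138418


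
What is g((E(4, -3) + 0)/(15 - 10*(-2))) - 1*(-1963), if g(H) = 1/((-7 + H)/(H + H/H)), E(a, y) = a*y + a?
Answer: 496612/253 ≈ 1962.9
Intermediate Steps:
E(a, y) = a + a*y
g(H) = (1 + H)/(-7 + H) (g(H) = 1/((-7 + H)/(H + 1)) = 1/((-7 + H)/(1 + H)) = (1 + H)/(-7 + H))
g((E(4, -3) + 0)/(15 - 10*(-2))) - 1*(-1963) = (1 + (4*(1 - 3) + 0)/(15 - 10*(-2)))/(-7 + (4*(1 - 3) + 0)/(15 - 10*(-2))) - 1*(-1963) = (1 + (4*(-2) + 0)/(15 + 20))/(-7 + (4*(-2) + 0)/(15 + 20)) + 1963 = (1 + (-8 + 0)/35)/(-7 + (-8 + 0)/35) + 1963 = (1 - 8*1/35)/(-7 - 8*1/35) + 1963 = (1 - 8/35)/(-7 - 8/35) + 1963 = (27/35)/(-253/35) + 1963 = -35/253*27/35 + 1963 = -27/253 + 1963 = 496612/253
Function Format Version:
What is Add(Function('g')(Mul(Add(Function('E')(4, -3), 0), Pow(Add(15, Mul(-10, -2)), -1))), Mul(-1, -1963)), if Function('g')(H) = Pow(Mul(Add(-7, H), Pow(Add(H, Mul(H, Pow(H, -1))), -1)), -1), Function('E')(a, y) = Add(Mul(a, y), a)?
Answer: Rational(496612, 253) ≈ 1962.9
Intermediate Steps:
Function('E')(a, y) = Add(a, Mul(a, y))
Function('g')(H) = Mul(Pow(Add(-7, H), -1), Add(1, H)) (Function('g')(H) = Pow(Mul(Add(-7, H), Pow(Add(H, 1), -1)), -1) = Pow(Mul(Add(-7, H), Pow(Add(1, H), -1)), -1) = Pow(Mul(Pow(Add(1, H), -1), Add(-7, H)), -1) = Mul(Pow(Add(-7, H), -1), Add(1, H)))
Add(Function('g')(Mul(Add(Function('E')(4, -3), 0), Pow(Add(15, Mul(-10, -2)), -1))), Mul(-1, -1963)) = Add(Mul(Pow(Add(-7, Mul(Add(Mul(4, Add(1, -3)), 0), Pow(Add(15, Mul(-10, -2)), -1))), -1), Add(1, Mul(Add(Mul(4, Add(1, -3)), 0), Pow(Add(15, Mul(-10, -2)), -1)))), Mul(-1, -1963)) = Add(Mul(Pow(Add(-7, Mul(Add(Mul(4, -2), 0), Pow(Add(15, 20), -1))), -1), Add(1, Mul(Add(Mul(4, -2), 0), Pow(Add(15, 20), -1)))), 1963) = Add(Mul(Pow(Add(-7, Mul(Add(-8, 0), Pow(35, -1))), -1), Add(1, Mul(Add(-8, 0), Pow(35, -1)))), 1963) = Add(Mul(Pow(Add(-7, Mul(-8, Rational(1, 35))), -1), Add(1, Mul(-8, Rational(1, 35)))), 1963) = Add(Mul(Pow(Add(-7, Rational(-8, 35)), -1), Add(1, Rational(-8, 35))), 1963) = Add(Mul(Pow(Rational(-253, 35), -1), Rational(27, 35)), 1963) = Add(Mul(Rational(-35, 253), Rational(27, 35)), 1963) = Add(Rational(-27, 253), 1963) = Rational(496612, 253)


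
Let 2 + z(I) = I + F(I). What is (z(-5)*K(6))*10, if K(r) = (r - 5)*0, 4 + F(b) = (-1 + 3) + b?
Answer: 0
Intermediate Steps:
F(b) = -2 + b (F(b) = -4 + ((-1 + 3) + b) = -4 + (2 + b) = -2 + b)
z(I) = -4 + 2*I (z(I) = -2 + (I + (-2 + I)) = -2 + (-2 + 2*I) = -4 + 2*I)
K(r) = 0 (K(r) = (-5 + r)*0 = 0)
(z(-5)*K(6))*10 = ((-4 + 2*(-5))*0)*10 = ((-4 - 10)*0)*10 = -14*0*10 = 0*10 = 0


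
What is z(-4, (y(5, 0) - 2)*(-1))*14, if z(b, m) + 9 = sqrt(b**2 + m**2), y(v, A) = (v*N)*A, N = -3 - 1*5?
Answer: -126 + 28*sqrt(5) ≈ -63.390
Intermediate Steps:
N = -8 (N = -3 - 5 = -8)
y(v, A) = -8*A*v (y(v, A) = (v*(-8))*A = (-8*v)*A = -8*A*v)
z(b, m) = -9 + sqrt(b**2 + m**2)
z(-4, (y(5, 0) - 2)*(-1))*14 = (-9 + sqrt((-4)**2 + ((-8*0*5 - 2)*(-1))**2))*14 = (-9 + sqrt(16 + ((0 - 2)*(-1))**2))*14 = (-9 + sqrt(16 + (-2*(-1))**2))*14 = (-9 + sqrt(16 + 2**2))*14 = (-9 + sqrt(16 + 4))*14 = (-9 + sqrt(20))*14 = (-9 + 2*sqrt(5))*14 = -126 + 28*sqrt(5)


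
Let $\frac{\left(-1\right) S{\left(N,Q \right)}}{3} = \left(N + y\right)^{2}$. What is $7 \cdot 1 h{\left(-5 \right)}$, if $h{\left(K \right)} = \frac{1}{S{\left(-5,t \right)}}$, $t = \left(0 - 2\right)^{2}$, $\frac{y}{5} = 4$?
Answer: $- \frac{7}{675} \approx -0.01037$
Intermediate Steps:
$y = 20$ ($y = 5 \cdot 4 = 20$)
$t = 4$ ($t = \left(-2\right)^{2} = 4$)
$S{\left(N,Q \right)} = - 3 \left(20 + N\right)^{2}$ ($S{\left(N,Q \right)} = - 3 \left(N + 20\right)^{2} = - 3 \left(20 + N\right)^{2}$)
$h{\left(K \right)} = - \frac{1}{675}$ ($h{\left(K \right)} = \frac{1}{\left(-3\right) \left(20 - 5\right)^{2}} = \frac{1}{\left(-3\right) 15^{2}} = \frac{1}{\left(-3\right) 225} = \frac{1}{-675} = - \frac{1}{675}$)
$7 \cdot 1 h{\left(-5 \right)} = 7 \cdot 1 \left(- \frac{1}{675}\right) = 7 \left(- \frac{1}{675}\right) = - \frac{7}{675}$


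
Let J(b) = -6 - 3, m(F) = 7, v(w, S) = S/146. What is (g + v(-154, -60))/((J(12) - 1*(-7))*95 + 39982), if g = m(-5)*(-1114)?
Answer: -142321/726204 ≈ -0.19598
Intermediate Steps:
v(w, S) = S/146 (v(w, S) = S*(1/146) = S/146)
J(b) = -9
g = -7798 (g = 7*(-1114) = -7798)
(g + v(-154, -60))/((J(12) - 1*(-7))*95 + 39982) = (-7798 + (1/146)*(-60))/((-9 - 1*(-7))*95 + 39982) = (-7798 - 30/73)/((-9 + 7)*95 + 39982) = -569284/(73*(-2*95 + 39982)) = -569284/(73*(-190 + 39982)) = -569284/73/39792 = -569284/73*1/39792 = -142321/726204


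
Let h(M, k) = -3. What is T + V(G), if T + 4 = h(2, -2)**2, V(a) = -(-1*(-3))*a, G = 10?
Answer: -25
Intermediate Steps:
V(a) = -3*a
T = 5 (T = -4 + (-3)**2 = -4 + 9 = 5)
T + V(G) = 5 - 3*10 = 5 - 30 = -25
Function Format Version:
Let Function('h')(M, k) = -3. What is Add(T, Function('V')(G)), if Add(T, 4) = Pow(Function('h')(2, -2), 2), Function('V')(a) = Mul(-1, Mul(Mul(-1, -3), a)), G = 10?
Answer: -25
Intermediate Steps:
Function('V')(a) = Mul(-3, a) (Function('V')(a) = Mul(-1, Mul(3, a)) = Mul(-3, a))
T = 5 (T = Add(-4, Pow(-3, 2)) = Add(-4, 9) = 5)
Add(T, Function('V')(G)) = Add(5, Mul(-3, 10)) = Add(5, -30) = -25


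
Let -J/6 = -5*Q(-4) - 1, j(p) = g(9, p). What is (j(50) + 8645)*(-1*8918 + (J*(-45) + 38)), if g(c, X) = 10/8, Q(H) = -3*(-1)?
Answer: -114130500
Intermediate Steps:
Q(H) = 3
g(c, X) = 5/4 (g(c, X) = 10*(1/8) = 5/4)
j(p) = 5/4
J = 96 (J = -6*(-5*3 - 1) = -6*(-15 - 1) = -6*(-16) = 96)
(j(50) + 8645)*(-1*8918 + (J*(-45) + 38)) = (5/4 + 8645)*(-1*8918 + (96*(-45) + 38)) = 34585*(-8918 + (-4320 + 38))/4 = 34585*(-8918 - 4282)/4 = (34585/4)*(-13200) = -114130500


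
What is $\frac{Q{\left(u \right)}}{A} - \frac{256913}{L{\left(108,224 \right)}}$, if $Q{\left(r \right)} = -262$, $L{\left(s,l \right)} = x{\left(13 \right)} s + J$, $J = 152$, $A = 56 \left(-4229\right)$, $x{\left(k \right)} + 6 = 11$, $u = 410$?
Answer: $- \frac{1901343219}{5121319} \approx -371.26$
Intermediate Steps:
$x{\left(k \right)} = 5$ ($x{\left(k \right)} = -6 + 11 = 5$)
$A = -236824$
$L{\left(s,l \right)} = 152 + 5 s$ ($L{\left(s,l \right)} = 5 s + 152 = 152 + 5 s$)
$\frac{Q{\left(u \right)}}{A} - \frac{256913}{L{\left(108,224 \right)}} = - \frac{262}{-236824} - \frac{256913}{152 + 5 \cdot 108} = \left(-262\right) \left(- \frac{1}{236824}\right) - \frac{256913}{152 + 540} = \frac{131}{118412} - \frac{256913}{692} = - \frac{1901343219}{5121319}$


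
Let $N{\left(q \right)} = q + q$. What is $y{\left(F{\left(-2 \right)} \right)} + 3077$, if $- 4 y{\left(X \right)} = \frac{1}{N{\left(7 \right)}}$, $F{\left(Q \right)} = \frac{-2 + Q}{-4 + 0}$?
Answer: $\frac{172311}{56} \approx 3077.0$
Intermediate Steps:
$N{\left(q \right)} = 2 q$
$F{\left(Q \right)} = \frac{1}{2} - \frac{Q}{4}$ ($F{\left(Q \right)} = \frac{-2 + Q}{-4} = \left(-2 + Q\right) \left(- \frac{1}{4}\right) = \frac{1}{2} - \frac{Q}{4}$)
$y{\left(X \right)} = - \frac{1}{56}$ ($y{\left(X \right)} = - \frac{1}{4 \cdot 2 \cdot 7} = - \frac{1}{4 \cdot 14} = \left(- \frac{1}{4}\right) \frac{1}{14} = - \frac{1}{56}$)
$y{\left(F{\left(-2 \right)} \right)} + 3077 = - \frac{1}{56} + 3077 = \frac{172311}{56}$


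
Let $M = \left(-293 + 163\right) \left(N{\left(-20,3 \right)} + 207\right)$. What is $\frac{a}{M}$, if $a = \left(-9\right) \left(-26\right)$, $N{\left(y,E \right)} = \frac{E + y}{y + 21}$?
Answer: $- \frac{9}{950} \approx -0.0094737$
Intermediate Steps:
$N{\left(y,E \right)} = \frac{E + y}{21 + y}$
$M = -24700$ ($M = \left(-293 + 163\right) \left(\frac{3 - 20}{21 - 20} + 207\right) = - 130 \left(1^{-1} \left(-17\right) + 207\right) = - 130 \left(1 \left(-17\right) + 207\right) = - 130 \left(-17 + 207\right) = \left(-130\right) 190 = -24700$)
$a = 234$
$\frac{a}{M} = \frac{234}{-24700} = 234 \left(- \frac{1}{24700}\right) = - \frac{9}{950}$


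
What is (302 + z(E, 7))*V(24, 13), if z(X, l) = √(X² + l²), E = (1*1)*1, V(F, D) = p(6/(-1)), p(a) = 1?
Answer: 302 + 5*√2 ≈ 309.07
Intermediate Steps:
V(F, D) = 1
E = 1 (E = 1*1 = 1)
(302 + z(E, 7))*V(24, 13) = (302 + √(1² + 7²))*1 = (302 + √(1 + 49))*1 = (302 + √50)*1 = (302 + 5*√2)*1 = 302 + 5*√2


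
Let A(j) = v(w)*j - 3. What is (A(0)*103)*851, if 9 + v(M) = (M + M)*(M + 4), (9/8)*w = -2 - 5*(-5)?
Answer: -262959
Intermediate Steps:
w = 184/9 (w = 8*(-2 - 5*(-5))/9 = 8*(-2 + 25)/9 = (8/9)*23 = 184/9 ≈ 20.444)
v(M) = -9 + 2*M*(4 + M) (v(M) = -9 + (M + M)*(M + 4) = -9 + (2*M)*(4 + M) = -9 + 2*M*(4 + M))
A(j) = -3 + 80231*j/81 (A(j) = (-9 + 2*(184/9)² + 8*(184/9))*j - 3 = (-9 + 2*(33856/81) + 1472/9)*j - 3 = (-9 + 67712/81 + 1472/9)*j - 3 = 80231*j/81 - 3 = -3 + 80231*j/81)
(A(0)*103)*851 = ((-3 + (80231/81)*0)*103)*851 = ((-3 + 0)*103)*851 = -3*103*851 = -309*851 = -262959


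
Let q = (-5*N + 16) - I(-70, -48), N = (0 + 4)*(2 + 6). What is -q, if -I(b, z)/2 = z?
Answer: 240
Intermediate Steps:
I(b, z) = -2*z
N = 32 (N = 4*8 = 32)
q = -240 (q = (-5*32 + 16) - (-2)*(-48) = (-160 + 16) - 1*96 = -144 - 96 = -240)
-q = -1*(-240) = 240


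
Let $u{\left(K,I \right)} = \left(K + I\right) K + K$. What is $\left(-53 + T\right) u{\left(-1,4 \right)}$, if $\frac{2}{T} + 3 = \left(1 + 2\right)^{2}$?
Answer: $\frac{632}{3} \approx 210.67$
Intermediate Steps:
$T = \frac{1}{3}$ ($T = \frac{2}{-3 + \left(1 + 2\right)^{2}} = \frac{2}{-3 + 3^{2}} = \frac{2}{-3 + 9} = \frac{2}{6} = 2 \cdot \frac{1}{6} = \frac{1}{3} \approx 0.33333$)
$u{\left(K,I \right)} = K + K \left(I + K\right)$ ($u{\left(K,I \right)} = \left(I + K\right) K + K = K \left(I + K\right) + K = K + K \left(I + K\right)$)
$\left(-53 + T\right) u{\left(-1,4 \right)} = \left(-53 + \frac{1}{3}\right) \left(- (1 + 4 - 1)\right) = - \frac{158 \left(\left(-1\right) 4\right)}{3} = \left(- \frac{158}{3}\right) \left(-4\right) = \frac{632}{3}$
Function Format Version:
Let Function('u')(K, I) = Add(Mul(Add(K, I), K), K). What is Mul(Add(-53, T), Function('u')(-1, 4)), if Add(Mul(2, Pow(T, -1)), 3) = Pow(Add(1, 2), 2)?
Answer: Rational(632, 3) ≈ 210.67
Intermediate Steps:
T = Rational(1, 3) (T = Mul(2, Pow(Add(-3, Pow(Add(1, 2), 2)), -1)) = Mul(2, Pow(Add(-3, Pow(3, 2)), -1)) = Mul(2, Pow(Add(-3, 9), -1)) = Mul(2, Pow(6, -1)) = Mul(2, Rational(1, 6)) = Rational(1, 3) ≈ 0.33333)
Function('u')(K, I) = Add(K, Mul(K, Add(I, K))) (Function('u')(K, I) = Add(Mul(Add(I, K), K), K) = Add(Mul(K, Add(I, K)), K) = Add(K, Mul(K, Add(I, K))))
Mul(Add(-53, T), Function('u')(-1, 4)) = Mul(Add(-53, Rational(1, 3)), Mul(-1, Add(1, 4, -1))) = Mul(Rational(-158, 3), Mul(-1, 4)) = Mul(Rational(-158, 3), -4) = Rational(632, 3)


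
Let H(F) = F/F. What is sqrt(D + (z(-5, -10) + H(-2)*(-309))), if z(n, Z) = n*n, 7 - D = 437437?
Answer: I*sqrt(437714) ≈ 661.6*I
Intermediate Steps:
H(F) = 1
D = -437430 (D = 7 - 1*437437 = 7 - 437437 = -437430)
z(n, Z) = n**2
sqrt(D + (z(-5, -10) + H(-2)*(-309))) = sqrt(-437430 + ((-5)**2 + 1*(-309))) = sqrt(-437430 + (25 - 309)) = sqrt(-437430 - 284) = sqrt(-437714) = I*sqrt(437714)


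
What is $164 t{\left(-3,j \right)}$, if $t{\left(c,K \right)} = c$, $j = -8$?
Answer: $-492$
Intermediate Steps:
$164 t{\left(-3,j \right)} = 164 \left(-3\right) = -492$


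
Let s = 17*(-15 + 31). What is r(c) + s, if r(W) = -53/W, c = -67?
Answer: 18277/67 ≈ 272.79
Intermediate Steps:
s = 272 (s = 17*16 = 272)
r(c) + s = -53/(-67) + 272 = -53*(-1/67) + 272 = 53/67 + 272 = 18277/67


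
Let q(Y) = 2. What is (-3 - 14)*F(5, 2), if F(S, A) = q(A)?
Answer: -34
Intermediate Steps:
F(S, A) = 2
(-3 - 14)*F(5, 2) = (-3 - 14)*2 = -17*2 = -34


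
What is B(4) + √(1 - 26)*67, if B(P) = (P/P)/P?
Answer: ¼ + 335*I ≈ 0.25 + 335.0*I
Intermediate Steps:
B(P) = 1/P
B(4) + √(1 - 26)*67 = 1/4 + √(1 - 26)*67 = ¼ + √(-25)*67 = ¼ + (5*I)*67 = ¼ + 335*I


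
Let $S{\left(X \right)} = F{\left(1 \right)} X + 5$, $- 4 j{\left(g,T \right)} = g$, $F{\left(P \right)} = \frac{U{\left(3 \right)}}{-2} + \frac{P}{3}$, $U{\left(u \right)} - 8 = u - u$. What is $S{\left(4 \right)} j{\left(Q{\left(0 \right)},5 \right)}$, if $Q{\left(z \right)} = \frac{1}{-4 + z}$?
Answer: $- \frac{29}{48} \approx -0.60417$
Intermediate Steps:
$U{\left(u \right)} = 8$ ($U{\left(u \right)} = 8 + \left(u - u\right) = 8 + 0 = 8$)
$F{\left(P \right)} = -4 + \frac{P}{3}$ ($F{\left(P \right)} = \frac{8}{-2} + \frac{P}{3} = 8 \left(- \frac{1}{2}\right) + P \frac{1}{3} = -4 + \frac{P}{3}$)
$j{\left(g,T \right)} = - \frac{g}{4}$
$S{\left(X \right)} = 5 - \frac{11 X}{3}$ ($S{\left(X \right)} = \left(-4 + \frac{1}{3} \cdot 1\right) X + 5 = \left(-4 + \frac{1}{3}\right) X + 5 = - \frac{11 X}{3} + 5 = 5 - \frac{11 X}{3}$)
$S{\left(4 \right)} j{\left(Q{\left(0 \right)},5 \right)} = \left(5 - \frac{44}{3}\right) \left(- \frac{1}{4 \left(-4 + 0\right)}\right) = \left(5 - \frac{44}{3}\right) \left(- \frac{1}{4 \left(-4\right)}\right) = - \frac{29 \left(\left(- \frac{1}{4}\right) \left(- \frac{1}{4}\right)\right)}{3} = \left(- \frac{29}{3}\right) \frac{1}{16} = - \frac{29}{48}$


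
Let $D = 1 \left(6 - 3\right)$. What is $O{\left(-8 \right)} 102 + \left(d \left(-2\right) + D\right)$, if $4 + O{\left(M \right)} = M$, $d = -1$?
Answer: $-1219$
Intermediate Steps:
$D = 3$ ($D = 1 \cdot 3 = 3$)
$O{\left(M \right)} = -4 + M$
$O{\left(-8 \right)} 102 + \left(d \left(-2\right) + D\right) = \left(-4 - 8\right) 102 + \left(\left(-1\right) \left(-2\right) + 3\right) = \left(-12\right) 102 + \left(2 + 3\right) = -1224 + 5 = -1219$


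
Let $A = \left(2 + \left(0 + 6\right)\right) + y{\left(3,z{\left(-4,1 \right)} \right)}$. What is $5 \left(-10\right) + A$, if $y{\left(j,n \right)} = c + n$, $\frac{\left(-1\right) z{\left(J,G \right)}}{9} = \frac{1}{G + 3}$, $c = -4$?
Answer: $- \frac{193}{4} \approx -48.25$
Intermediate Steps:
$z{\left(J,G \right)} = - \frac{9}{3 + G}$ ($z{\left(J,G \right)} = - \frac{9}{G + 3} = - \frac{9}{3 + G}$)
$y{\left(j,n \right)} = -4 + n$
$A = \frac{7}{4}$ ($A = \left(2 + \left(0 + 6\right)\right) - \left(4 + \frac{9}{3 + 1}\right) = \left(2 + 6\right) - \left(4 + \frac{9}{4}\right) = 8 - \frac{25}{4} = \frac{7}{4} \approx 1.75$)
$5 \left(-10\right) + A = 5 \left(-10\right) + \frac{7}{4} = -50 + \frac{7}{4} = - \frac{193}{4}$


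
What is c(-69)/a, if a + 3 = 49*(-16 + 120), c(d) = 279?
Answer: 279/5093 ≈ 0.054781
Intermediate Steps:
a = 5093 (a = -3 + 49*(-16 + 120) = -3 + 49*104 = -3 + 5096 = 5093)
c(-69)/a = 279/5093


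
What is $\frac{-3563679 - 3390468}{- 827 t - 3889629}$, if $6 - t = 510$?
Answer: $\frac{257561}{128623} \approx 2.0024$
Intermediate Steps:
$t = -504$ ($t = 6 - 510 = -504$)
$\frac{-3563679 - 3390468}{- 827 t - 3889629} = \frac{-3563679 - 3390468}{\left(-827\right) \left(-504\right) - 3889629} = - \frac{6954147}{416808 - 3889629} = - \frac{6954147}{-3472821} = \left(-6954147\right) \left(- \frac{1}{3472821}\right) = \frac{257561}{128623}$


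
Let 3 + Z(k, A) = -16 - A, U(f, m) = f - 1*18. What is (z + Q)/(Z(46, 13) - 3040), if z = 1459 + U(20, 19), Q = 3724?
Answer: -5185/3072 ≈ -1.6878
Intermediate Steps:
U(f, m) = -18 + f (U(f, m) = f - 18 = -18 + f)
Z(k, A) = -19 - A (Z(k, A) = -3 + (-16 - A) = -19 - A)
z = 1461 (z = 1459 + (-18 + 20) = 1459 + 2 = 1461)
(z + Q)/(Z(46, 13) - 3040) = (1461 + 3724)/((-19 - 1*13) - 3040) = 5185/((-19 - 13) - 3040) = 5185/(-32 - 3040) = 5185/(-3072) = 5185*(-1/3072) = -5185/3072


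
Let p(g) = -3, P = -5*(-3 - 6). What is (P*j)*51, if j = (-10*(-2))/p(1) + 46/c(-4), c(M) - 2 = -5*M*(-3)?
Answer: -496485/29 ≈ -17120.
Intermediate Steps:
P = 45 (P = -5*(-9) = 45)
c(M) = 2 + 15*M (c(M) = 2 - 5*M*(-3) = 2 + 15*M)
j = -649/87 (j = -10*(-2)/(-3) + 46/(2 + 15*(-4)) = 20*(-⅓) + 46/(2 - 60) = -20/3 + 46/(-58) = -20/3 + 46*(-1/58) = -20/3 - 23/29 = -649/87 ≈ -7.4598)
(P*j)*51 = (45*(-649/87))*51 = -9735/29*51 = -496485/29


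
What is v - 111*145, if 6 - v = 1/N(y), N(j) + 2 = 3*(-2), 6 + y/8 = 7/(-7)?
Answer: -128711/8 ≈ -16089.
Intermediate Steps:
y = -56 (y = -48 + 8*(7/(-7)) = -48 + 8*(7*(-⅐)) = -48 + 8*(-1) = -48 - 8 = -56)
N(j) = -8 (N(j) = -2 + 3*(-2) = -2 - 6 = -8)
v = 49/8 (v = 6 - 1/(-8) = 6 - 1*(-⅛) = 6 + ⅛ = 49/8 ≈ 6.1250)
v - 111*145 = 49/8 - 111*145 = 49/8 - 16095 = -128711/8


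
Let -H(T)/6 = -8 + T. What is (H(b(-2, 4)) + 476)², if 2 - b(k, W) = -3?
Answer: 244036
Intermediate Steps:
b(k, W) = 5 (b(k, W) = 2 - 1*(-3) = 2 + 3 = 5)
H(T) = 48 - 6*T (H(T) = -6*(-8 + T) = 48 - 6*T)
(H(b(-2, 4)) + 476)² = ((48 - 6*5) + 476)² = ((48 - 30) + 476)² = (18 + 476)² = 494² = 244036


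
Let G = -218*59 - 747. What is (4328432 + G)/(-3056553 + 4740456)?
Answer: 4314823/1683903 ≈ 2.5624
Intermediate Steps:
G = -13609 (G = -12862 - 747 = -13609)
(4328432 + G)/(-3056553 + 4740456) = (4328432 - 13609)/(-3056553 + 4740456) = 4314823/1683903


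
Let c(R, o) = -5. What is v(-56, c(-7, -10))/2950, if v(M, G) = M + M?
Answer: -56/1475 ≈ -0.037966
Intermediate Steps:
v(M, G) = 2*M
v(-56, c(-7, -10))/2950 = (2*(-56))/2950 = -112*1/2950 = -56/1475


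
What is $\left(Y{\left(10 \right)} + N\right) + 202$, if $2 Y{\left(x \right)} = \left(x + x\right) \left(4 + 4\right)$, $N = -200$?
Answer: $82$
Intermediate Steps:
$Y{\left(x \right)} = 8 x$ ($Y{\left(x \right)} = \frac{\left(x + x\right) \left(4 + 4\right)}{2} = \frac{2 x 8}{2} = \frac{16 x}{2} = 8 x$)
$\left(Y{\left(10 \right)} + N\right) + 202 = \left(8 \cdot 10 - 200\right) + 202 = \left(80 - 200\right) + 202 = -120 + 202 = 82$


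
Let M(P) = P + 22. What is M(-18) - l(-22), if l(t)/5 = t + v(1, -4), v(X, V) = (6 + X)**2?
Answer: -131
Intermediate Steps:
M(P) = 22 + P
l(t) = 245 + 5*t (l(t) = 5*(t + (6 + 1)**2) = 5*(t + 7**2) = 5*(t + 49) = 5*(49 + t) = 245 + 5*t)
M(-18) - l(-22) = (22 - 18) - (245 + 5*(-22)) = 4 - (245 - 110) = 4 - 1*135 = 4 - 135 = -131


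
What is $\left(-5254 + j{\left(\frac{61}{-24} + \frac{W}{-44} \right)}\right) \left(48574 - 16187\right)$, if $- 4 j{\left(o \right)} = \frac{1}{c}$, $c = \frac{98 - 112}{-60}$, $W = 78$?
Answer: $- \frac{2382743977}{14} \approx -1.702 \cdot 10^{8}$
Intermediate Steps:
$c = \frac{7}{30}$ ($c = \left(-14\right) \left(- \frac{1}{60}\right) = \frac{7}{30} \approx 0.23333$)
$j{\left(o \right)} = - \frac{15}{14}$ ($j{\left(o \right)} = - \frac{1}{4 \cdot \frac{7}{30}} = \left(- \frac{1}{4}\right) \frac{30}{7} = - \frac{15}{14}$)
$\left(-5254 + j{\left(\frac{61}{-24} + \frac{W}{-44} \right)}\right) \left(48574 - 16187\right) = \left(-5254 - \frac{15}{14}\right) \left(48574 - 16187\right) = \left(- \frac{73571}{14}\right) 32387 = - \frac{2382743977}{14}$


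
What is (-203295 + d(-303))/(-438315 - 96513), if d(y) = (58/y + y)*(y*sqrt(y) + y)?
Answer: 27857/133707 - 91867*I*sqrt(303)/534828 ≈ 0.20834 - 2.99*I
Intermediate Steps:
d(y) = (y + y**(3/2))*(y + 58/y) (d(y) = (y + 58/y)*(y**(3/2) + y) = (y + 58/y)*(y + y**(3/2)) = (y + y**(3/2))*(y + 58/y))
(-203295 + d(-303))/(-438315 - 96513) = (-203295 + (58 + (-303)**2 + (-303)**(5/2) + 58*sqrt(-303)))/(-438315 - 96513) = (-203295 + (58 + 91809 + 91809*I*sqrt(303) + 58*(I*sqrt(303))))/(-534828) = (-203295 + (58 + 91809 + 91809*I*sqrt(303) + 58*I*sqrt(303)))*(-1/534828) = (-203295 + (91867 + 91867*I*sqrt(303)))*(-1/534828) = (-111428 + 91867*I*sqrt(303))*(-1/534828) = 27857/133707 - 91867*I*sqrt(303)/534828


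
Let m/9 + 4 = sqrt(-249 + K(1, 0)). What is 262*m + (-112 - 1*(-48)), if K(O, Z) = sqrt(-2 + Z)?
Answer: -9496 + 2358*sqrt(-249 + I*sqrt(2)) ≈ -9390.3 + 37209.0*I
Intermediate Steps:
m = -36 + 9*sqrt(-249 + I*sqrt(2)) (m = -36 + 9*sqrt(-249 + sqrt(-2 + 0)) = -36 + 9*sqrt(-249 + sqrt(-2)) = -36 + 9*sqrt(-249 + I*sqrt(2)) ≈ -35.597 + 142.02*I)
262*m + (-112 - 1*(-48)) = 262*(-36 + 9*sqrt(-249 + I*sqrt(2))) + (-112 - 1*(-48)) = (-9432 + 2358*sqrt(-249 + I*sqrt(2))) + (-112 + 48) = (-9432 + 2358*sqrt(-249 + I*sqrt(2))) - 64 = -9496 + 2358*sqrt(-249 + I*sqrt(2))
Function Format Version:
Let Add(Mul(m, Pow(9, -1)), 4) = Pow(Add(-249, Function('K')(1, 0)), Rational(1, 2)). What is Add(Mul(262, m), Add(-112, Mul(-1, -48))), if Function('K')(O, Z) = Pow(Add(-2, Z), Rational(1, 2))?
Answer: Add(-9496, Mul(2358, Pow(Add(-249, Mul(I, Pow(2, Rational(1, 2)))), Rational(1, 2)))) ≈ Add(-9390.3, Mul(37209., I))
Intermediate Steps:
m = Add(-36, Mul(9, Pow(Add(-249, Mul(I, Pow(2, Rational(1, 2)))), Rational(1, 2)))) (m = Add(-36, Mul(9, Pow(Add(-249, Pow(Add(-2, 0), Rational(1, 2))), Rational(1, 2)))) = Add(-36, Mul(9, Pow(Add(-249, Pow(-2, Rational(1, 2))), Rational(1, 2)))) = Add(-36, Mul(9, Pow(Add(-249, Mul(I, Pow(2, Rational(1, 2)))), Rational(1, 2)))) ≈ Add(-35.597, Mul(142.02, I)))
Add(Mul(262, m), Add(-112, Mul(-1, -48))) = Add(Mul(262, Add(-36, Mul(9, Pow(Add(-249, Mul(I, Pow(2, Rational(1, 2)))), Rational(1, 2))))), Add(-112, Mul(-1, -48))) = Add(Add(-9432, Mul(2358, Pow(Add(-249, Mul(I, Pow(2, Rational(1, 2)))), Rational(1, 2)))), Add(-112, 48)) = Add(Add(-9432, Mul(2358, Pow(Add(-249, Mul(I, Pow(2, Rational(1, 2)))), Rational(1, 2)))), -64) = Add(-9496, Mul(2358, Pow(Add(-249, Mul(I, Pow(2, Rational(1, 2)))), Rational(1, 2))))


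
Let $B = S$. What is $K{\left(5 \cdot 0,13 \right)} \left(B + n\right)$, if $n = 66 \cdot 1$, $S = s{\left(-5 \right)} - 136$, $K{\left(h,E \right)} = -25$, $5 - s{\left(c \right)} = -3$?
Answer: $1550$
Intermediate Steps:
$s{\left(c \right)} = 8$ ($s{\left(c \right)} = 5 - -3 = 5 + 3 = 8$)
$S = -128$ ($S = 8 - 136 = -128$)
$B = -128$
$n = 66$
$K{\left(5 \cdot 0,13 \right)} \left(B + n\right) = - 25 \left(-128 + 66\right) = \left(-25\right) \left(-62\right) = 1550$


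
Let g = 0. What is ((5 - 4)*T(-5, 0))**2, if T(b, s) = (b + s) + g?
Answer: 25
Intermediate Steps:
T(b, s) = b + s (T(b, s) = (b + s) + 0 = b + s)
((5 - 4)*T(-5, 0))**2 = ((5 - 4)*(-5 + 0))**2 = (1*(-5))**2 = (-5)**2 = 25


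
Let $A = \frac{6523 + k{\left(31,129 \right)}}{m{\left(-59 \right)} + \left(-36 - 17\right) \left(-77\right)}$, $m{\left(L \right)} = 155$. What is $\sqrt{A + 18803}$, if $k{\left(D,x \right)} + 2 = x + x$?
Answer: $\frac{\sqrt{84356007933}}{2118} \approx 137.13$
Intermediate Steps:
$k{\left(D,x \right)} = -2 + 2 x$ ($k{\left(D,x \right)} = -2 + \left(x + x\right) = -2 + 2 x$)
$A = \frac{6779}{4236}$ ($A = \frac{6523 + \left(-2 + 2 \cdot 129\right)}{155 + \left(-36 - 17\right) \left(-77\right)} = \frac{6523 + \left(-2 + 258\right)}{155 - -4081} = \frac{6523 + 256}{155 + 4081} = \frac{6779}{4236} \approx 1.6003$)
$\sqrt{A + 18803} = \sqrt{\frac{6779}{4236} + 18803} = \sqrt{\frac{79656287}{4236}} = \frac{\sqrt{84356007933}}{2118}$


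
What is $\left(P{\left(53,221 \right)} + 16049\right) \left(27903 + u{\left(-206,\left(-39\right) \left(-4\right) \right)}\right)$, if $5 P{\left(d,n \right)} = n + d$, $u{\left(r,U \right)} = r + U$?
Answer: $\frac{2242695707}{5} \approx 4.4854 \cdot 10^{8}$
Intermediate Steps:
$u{\left(r,U \right)} = U + r$
$P{\left(d,n \right)} = \frac{d}{5} + \frac{n}{5}$ ($P{\left(d,n \right)} = \frac{n + d}{5} = \frac{d + n}{5} = \frac{d}{5} + \frac{n}{5}$)
$\left(P{\left(53,221 \right)} + 16049\right) \left(27903 + u{\left(-206,\left(-39\right) \left(-4\right) \right)}\right) = \left(\left(\frac{1}{5} \cdot 53 + \frac{1}{5} \cdot 221\right) + 16049\right) \left(27903 - 50\right) = \left(\left(\frac{53}{5} + \frac{221}{5}\right) + 16049\right) \left(27903 + \left(156 - 206\right)\right) = \left(\frac{274}{5} + 16049\right) \left(27903 - 50\right) = \frac{80519}{5} \cdot 27853 = \frac{2242695707}{5}$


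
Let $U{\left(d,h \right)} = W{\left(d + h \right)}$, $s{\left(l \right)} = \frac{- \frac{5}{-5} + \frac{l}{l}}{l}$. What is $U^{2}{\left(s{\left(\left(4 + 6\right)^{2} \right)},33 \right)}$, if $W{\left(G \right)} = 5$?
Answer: $25$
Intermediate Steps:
$s{\left(l \right)} = \frac{2}{l}$ ($s{\left(l \right)} = \frac{\left(-5\right) \left(- \frac{1}{5}\right) + 1}{l} = \frac{1 + 1}{l} = \frac{2}{l}$)
$U{\left(d,h \right)} = 5$
$U^{2}{\left(s{\left(\left(4 + 6\right)^{2} \right)},33 \right)} = 5^{2} = 25$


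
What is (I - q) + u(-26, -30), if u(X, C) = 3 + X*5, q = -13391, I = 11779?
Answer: 25043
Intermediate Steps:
u(X, C) = 3 + 5*X
(I - q) + u(-26, -30) = (11779 - 1*(-13391)) + (3 + 5*(-26)) = (11779 + 13391) + (3 - 130) = 25170 - 127 = 25043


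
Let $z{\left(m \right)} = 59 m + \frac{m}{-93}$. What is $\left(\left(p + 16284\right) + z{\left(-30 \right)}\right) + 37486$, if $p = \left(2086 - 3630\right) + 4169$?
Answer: $\frac{1693385}{31} \approx 54625.0$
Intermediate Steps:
$p = 2625$ ($p = -1544 + 4169 = 2625$)
$z{\left(m \right)} = \frac{5486 m}{93}$ ($z{\left(m \right)} = 59 m + m \left(- \frac{1}{93}\right) = 59 m - \frac{m}{93} = \frac{5486 m}{93}$)
$\left(\left(p + 16284\right) + z{\left(-30 \right)}\right) + 37486 = \left(\left(2625 + 16284\right) + \frac{5486}{93} \left(-30\right)\right) + 37486 = \left(18909 - \frac{54860}{31}\right) + 37486 = \frac{531319}{31} + 37486 = \frac{1693385}{31}$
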